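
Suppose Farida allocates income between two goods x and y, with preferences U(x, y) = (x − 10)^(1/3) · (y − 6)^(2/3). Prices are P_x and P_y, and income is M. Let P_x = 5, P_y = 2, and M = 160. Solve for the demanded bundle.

x* = 16.5333, y* = 38.6667

This is Cobb-Douglas in (x−10, y−6): tangency gives 1/3·P_y·(y−6) = 2/3·P_x·(x−10).
After buying the subsistence bundle (10, 6), a share 1/3 of the remaining income goes to x: x* = 10 + 1/3·(M − 10P_x − 6P_y)/P_x.
Discretionary income = 160 − 10·5 − 6·2 = 98; x* = 10 + 1/3·98/5 = 16.5333; y* = 6 + 2/3·98/2 = 38.6667.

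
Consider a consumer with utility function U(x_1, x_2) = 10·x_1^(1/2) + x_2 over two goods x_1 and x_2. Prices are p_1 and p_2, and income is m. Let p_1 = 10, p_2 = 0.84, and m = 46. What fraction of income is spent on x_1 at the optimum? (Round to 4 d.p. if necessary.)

Utility is quasi-linear in x_2; the FOC for x_1 is 5/√x_1 = p_1/p_2.
Solve: √x_1 = 5·p_2/p_1, so x_1*(p_1,p_2) = (5·p_2/p_1)², and x_2* = (m − p_1·x_1*)/p_2.
Plugging in: x_1* = (5·0.84/10)² = 0.1764, x_2* = 52.6619.
Expenditure on x_1: 10·0.1764 = 1.764; share = 0.0383.

share on x_1 = 0.0383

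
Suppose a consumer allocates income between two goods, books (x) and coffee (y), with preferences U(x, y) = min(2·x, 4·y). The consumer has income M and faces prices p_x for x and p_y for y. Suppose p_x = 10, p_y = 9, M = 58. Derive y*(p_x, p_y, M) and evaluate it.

With perfect complements, no substitution: consume in ratio x:y = 4:2.
Budget: p_x·x + p_y·(1/2)·x = M, so (4·p_x + 2·p_y)·x = 4·M.
Demand: x*(p_x,p_y,M) = 4·M/(4·p_x + 2·p_y), y* = 2·M/(4·p_x + 2·p_y).
Here 4·10 + 2·9 = 58, giving y* = 2.

y* = 2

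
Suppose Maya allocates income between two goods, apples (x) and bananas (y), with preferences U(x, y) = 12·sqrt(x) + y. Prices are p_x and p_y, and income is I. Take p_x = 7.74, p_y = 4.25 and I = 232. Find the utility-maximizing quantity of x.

x* = 10.8542

Utility is quasi-linear in y; the FOC for x is 6/√x = p_x/p_y.
Solve: √x = 6·p_y/p_x, so x*(p_x,p_y) = (6·p_y/p_x)², and y* = (I − p_x·x*)/p_y.
Plugging in: x* = (6·4.25/7.74)² = 10.8542.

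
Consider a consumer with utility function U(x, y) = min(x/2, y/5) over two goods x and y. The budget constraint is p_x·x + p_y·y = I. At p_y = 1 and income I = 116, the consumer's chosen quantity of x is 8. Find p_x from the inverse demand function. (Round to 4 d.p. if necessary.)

p_x = 12

With perfect complements, no substitution: consume in ratio x:y = 2:5.
Budget: p_x·x + p_y·(5/2)·x = I, so (2·p_x + 5·p_y)·x = 2·I.
Demand: x*(p_x,p_y,I) = 2·I/(2·p_x + 5·p_y), y* = 5·I/(2·p_x + 5·p_y).
Set x* = 8 in the demand function and solve for p_x: p_x = 12.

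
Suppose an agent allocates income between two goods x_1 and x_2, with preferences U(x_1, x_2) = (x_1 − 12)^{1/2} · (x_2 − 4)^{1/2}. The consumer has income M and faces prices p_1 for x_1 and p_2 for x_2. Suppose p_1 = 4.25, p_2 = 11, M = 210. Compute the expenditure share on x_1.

share on x_1 = 0.5167

Substituting into the budget: x_1* = 12 + 0.5·(M − 12·p_1 − 4·p_2)/p_1, and x_2* = 4 + 0.5·(…)/p_2.
Discretionary income = 210 − 12·4.25 − 4·11 = 115; x_1* = 12 + 0.5·115/4.25 = 25.5294; x_2* = 4 + 0.5·115/11 = 9.2273.
Expenditure on x_1: 4.25·25.5294 = 108.5; share = 0.5167.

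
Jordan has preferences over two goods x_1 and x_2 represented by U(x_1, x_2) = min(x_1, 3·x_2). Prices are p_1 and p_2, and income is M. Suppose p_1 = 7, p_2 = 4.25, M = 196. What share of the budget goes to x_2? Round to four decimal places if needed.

Demand: x_1*(p_1,p_2,M) = 3·M/(3·p_1 + p_2), x_2* = M/(3·p_1 + p_2).
Here 3·7 + 4.25 = 25.25, giving x_1* = 23.2871 and x_2* = 7.7624.
Expenditure on x_2: 4.25·7.7624 = 32.9901; share = 0.1683.

share on x_2 = 0.1683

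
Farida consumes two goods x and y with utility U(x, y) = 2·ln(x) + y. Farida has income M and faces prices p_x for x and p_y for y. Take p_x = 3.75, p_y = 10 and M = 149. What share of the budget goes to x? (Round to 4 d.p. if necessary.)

Set MRS = p_x/p_y: (2/x)/1 = p_x/p_y.
So x*(p_x,p_y) = 2·p_y/p_x, independent of income; and y* = (M − 2·p_y)/p_y.
At the given prices: x* = 2·10/3.75 = 5.3333, and y* = 12.9.
Expenditure on x: 3.75·5.3333 = 20; share = 0.1342.

share on x = 0.1342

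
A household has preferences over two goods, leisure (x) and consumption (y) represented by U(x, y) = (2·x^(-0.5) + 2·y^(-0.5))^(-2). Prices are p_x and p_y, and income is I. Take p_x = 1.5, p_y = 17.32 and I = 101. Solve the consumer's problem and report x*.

MU_x ∝ 2·x^(-1.5), MU_y ∝ 2·y^(-1.5), so MRS = (y/x)^(1.5) = p_x/p_y.
Solve for the ratio: y/x = [p_x/p_y]^(2/3).
Substitute y = (y/x)·x into the budget: x* = I/(p_x + p_y·(y/x)).
Numerically y/x = 0.195747, so x* = 101/(1.5 + 17.32·0.195747) = 20.653.

x* = 20.653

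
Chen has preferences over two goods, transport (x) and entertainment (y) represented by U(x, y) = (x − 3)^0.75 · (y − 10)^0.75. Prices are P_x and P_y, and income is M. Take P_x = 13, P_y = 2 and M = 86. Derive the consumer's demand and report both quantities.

This is Cobb-Douglas in (x−3, y−10): tangency gives 0.75·P_y·(y−10) = 0.75·P_x·(x−3).
Substituting into the budget: x* = 3 + 0.5·(M − 3·P_x − 10·P_y)/P_x, and y* = 10 + 0.5·(…)/P_y.
Discretionary income = 86 − 3·13 − 10·2 = 27; x* = 3 + 0.5·27/13 = 4.0385; y* = 10 + 0.5·27/2 = 16.75.

x* = 4.0385, y* = 16.75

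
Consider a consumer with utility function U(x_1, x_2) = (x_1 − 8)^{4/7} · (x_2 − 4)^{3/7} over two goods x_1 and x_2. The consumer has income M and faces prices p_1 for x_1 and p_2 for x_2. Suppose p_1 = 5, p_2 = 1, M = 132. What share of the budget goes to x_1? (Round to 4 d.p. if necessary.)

share on x_1 = 0.684

After buying the subsistence bundle (8, 4), a share 4/7 of the remaining income goes to x_1: x_1* = 8 + 4/7·(M − 8p_1 − 4p_2)/p_1.
Discretionary income = 132 − 8·5 − 4·1 = 88; x_1* = 8 + 4/7·88/5 = 18.0571; x_2* = 4 + 3/7·88/1 = 41.7143.
Expenditure on x_1: 5·18.0571 = 90.2857; share = 0.684.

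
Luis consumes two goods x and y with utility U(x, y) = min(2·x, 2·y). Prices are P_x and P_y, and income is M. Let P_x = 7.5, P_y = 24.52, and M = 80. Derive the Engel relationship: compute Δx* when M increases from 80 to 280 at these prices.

Leontief preferences: the optimum is at the kink where x/2 = y/2, i.e. y = x.
Budget: P_x·x + P_y·x = M, so (2·P_x + 2·P_y)·x = 2·M.
Demand: x*(P_x,P_y,M) = 2·M/(2·P_x + 2·P_y), y* = 2·M/(2·P_x + 2·P_y).
Here 2·7.5 + 2·24.52 = 64.04, giving x* = 2.4984.
At M' = 280: x* = 8.7445. Change: 8.7445 − 2.4984 = 6.2461.

Δx* = 6.2461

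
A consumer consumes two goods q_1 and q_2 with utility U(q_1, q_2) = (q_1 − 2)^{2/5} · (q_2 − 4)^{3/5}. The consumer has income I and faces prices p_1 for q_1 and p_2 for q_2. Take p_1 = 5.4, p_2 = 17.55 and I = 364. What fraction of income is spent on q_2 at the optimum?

MRS = (2/3)·(q_2−4)/(q_1−2). Tangency with p_1/p_2 gives q_2−4 = (3/2)·(p_1/p_2)·(q_1−2).
After buying the subsistence bundle (2, 4), a share 0.4 of the remaining income goes to q_1: q_1* = 2 + 0.4·(I − 2p_1 − 4p_2)/p_1.
Discretionary income = 364 − 2·5.4 − 4·17.55 = 283; q_1* = 2 + 0.4·283/5.4 = 22.963; q_2* = 4 + 0.6·283/17.55 = 13.6752.
Expenditure on q_2: 17.55·13.6752 = 240; share = 0.6593.

share on q_2 = 0.6593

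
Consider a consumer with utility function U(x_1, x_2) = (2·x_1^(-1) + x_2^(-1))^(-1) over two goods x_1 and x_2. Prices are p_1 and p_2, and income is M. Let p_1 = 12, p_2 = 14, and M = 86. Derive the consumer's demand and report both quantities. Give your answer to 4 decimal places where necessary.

From the CES first-order condition, 2·(x_2/x_1)^(2) = p_1/p_2.
Hence x_2/x_1 = ((1/2)·p_1/p_2)^(1/(2)), i.e. raised to the 0.5 power.
With the ratio pinned down, the budget gives x_1* = M/(p_1 + p_2·(x_2/x_1)) and x_2* = (x_2/x_1)·x_1*.
Numerically x_2/x_1 = 0.654654, so x_1* = 86/(12 + 14·0.654654) = 4.0633 and x_2* = 0.654654·4.0633 = 2.66.

x_1* = 4.0633, x_2* = 2.66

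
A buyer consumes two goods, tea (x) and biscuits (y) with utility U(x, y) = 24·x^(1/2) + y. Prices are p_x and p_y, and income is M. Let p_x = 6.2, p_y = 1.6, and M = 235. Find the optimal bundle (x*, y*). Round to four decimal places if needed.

x* = 9.59, y* = 109.7137

MU_x = 12/√x, MU_y = 1. Tangency: 12/√x = p_x/p_y.
Solve: √x = 12·p_y/p_x, so x*(p_x,p_y) = (12·p_y/p_x)², and y* = (M − p_x·x*)/p_y.
Plugging in: x* = (12·1.6/6.2)² = 9.59, y* = 109.7137.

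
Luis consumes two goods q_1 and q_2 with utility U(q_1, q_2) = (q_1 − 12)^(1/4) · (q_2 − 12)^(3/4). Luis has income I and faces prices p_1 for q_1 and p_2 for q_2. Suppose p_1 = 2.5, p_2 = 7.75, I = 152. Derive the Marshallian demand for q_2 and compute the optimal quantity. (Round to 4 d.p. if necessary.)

Let q_1' = q_1−12, q_2' = q_2−12. MRS = (1/3)·q_2'/q_1' = p_1/p_2.
Substituting into the budget: q_1* = 12 + 0.25·(I − 12·p_1 − 12·p_2)/p_1, and q_2* = 12 + 0.75·(…)/p_2.
Discretionary income = 152 − 12·2.5 − 12·7.75 = 29; q_2* = 12 + 0.75·29/7.75 = 14.8065.

q_2* = 14.8065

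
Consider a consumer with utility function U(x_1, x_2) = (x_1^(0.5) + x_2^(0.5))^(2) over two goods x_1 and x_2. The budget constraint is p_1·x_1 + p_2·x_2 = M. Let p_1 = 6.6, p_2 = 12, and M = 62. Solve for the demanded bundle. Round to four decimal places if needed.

Numerically x_2/x_1 = 0.3025, so x_1* = 62/(6.6 + 12·0.3025) = 6.0606 and x_2* = 0.3025·6.0606 = 1.8333.

x_1* = 6.0606, x_2* = 1.8333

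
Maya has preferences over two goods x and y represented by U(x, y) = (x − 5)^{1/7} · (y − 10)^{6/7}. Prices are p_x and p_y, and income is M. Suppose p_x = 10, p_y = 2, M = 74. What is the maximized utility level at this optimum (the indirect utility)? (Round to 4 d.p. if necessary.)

Let x' = x−5, y' = y−10. MRS = (1/6)·y'/x' = p_x/p_y.
Substituting into the budget: x* = 5 + 1/7·(M − 5·p_x − 10·p_y)/p_x, and y* = 10 + 6/7·(…)/p_y.
Discretionary income = 74 − 5·10 − 10·2 = 4; x* = 5 + 1/7·4/10 = 5.0571; y* = 10 + 6/7·4/2 = 11.7143.
Utility at the optimum: U(5.0571, 11.7143) = 1.0545.

V = 1.0545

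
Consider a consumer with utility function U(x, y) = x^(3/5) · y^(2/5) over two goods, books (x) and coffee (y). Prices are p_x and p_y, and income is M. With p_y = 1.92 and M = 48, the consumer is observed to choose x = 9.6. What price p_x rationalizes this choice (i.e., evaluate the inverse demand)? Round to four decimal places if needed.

MU_x/MU_y = (0.6·y)/(0.4·x); tangency sets this equal to p_x/p_y.
Rearranging, p_y·y = (2/3)·p_x·x. Substituting into the budget gives p_x·x·(1 + (2/3)) = M.
Demand: x*(p_x,p_y,M) = 0.6·M/p_x and y* = 0.4·M/p_y.
Set x* = 9.6 in the demand function and solve for p_x: p_x = 3.

p_x = 3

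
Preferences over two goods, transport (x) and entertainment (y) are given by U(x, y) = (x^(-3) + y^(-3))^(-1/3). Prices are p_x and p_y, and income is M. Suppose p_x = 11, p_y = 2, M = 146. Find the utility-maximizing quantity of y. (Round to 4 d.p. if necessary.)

MU_x ∝ x^(-4), MU_y ∝ y^(-4), so MRS = (y/x)^(4) = p_x/p_y.
Solve for the ratio: y/x = [p_x/p_y]^(0.25).
With the ratio pinned down, the budget gives x* = M/(p_x + p_y·(y/x)) and y* = (y/x)·x*.
Numerically y/x = 1.531407, so x* = 146/(11 + 2·1.531407) = 10.382 and y* = 1.531407·10.382 = 15.8991.

y* = 15.8991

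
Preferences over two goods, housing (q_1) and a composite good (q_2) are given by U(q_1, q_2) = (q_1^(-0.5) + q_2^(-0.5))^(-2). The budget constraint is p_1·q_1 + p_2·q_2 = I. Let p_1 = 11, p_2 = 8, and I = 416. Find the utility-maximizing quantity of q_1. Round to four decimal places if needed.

Numerically q_2/q_1 = 1.236522, so q_1* = 416/(11 + 8·1.236522) = 19.9118.

q_1* = 19.9118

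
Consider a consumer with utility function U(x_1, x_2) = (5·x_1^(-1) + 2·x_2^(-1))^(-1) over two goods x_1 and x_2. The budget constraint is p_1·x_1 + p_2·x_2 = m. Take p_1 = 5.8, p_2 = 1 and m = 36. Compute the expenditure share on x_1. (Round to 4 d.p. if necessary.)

share on x_1 = 0.792

Substitute x_2 = (x_2/x_1)·x_1 into the budget: x_1* = m/(p_1 + p_2·(x_2/x_1)).
Numerically x_2/x_1 = 1.523155, so x_1* = 36/(5.8 + 1·1.523155) = 4.9159 and x_2* = 1.523155·4.9159 = 7.4877.
Expenditure on x_1: 5.8·4.9159 = 28.5123; share = 0.792.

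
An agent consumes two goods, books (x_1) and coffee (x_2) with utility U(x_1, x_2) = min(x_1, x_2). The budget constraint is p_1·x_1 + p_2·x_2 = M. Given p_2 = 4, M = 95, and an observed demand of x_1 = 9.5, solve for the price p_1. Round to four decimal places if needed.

Leontief preferences: the optimum is at the kink where x_1/1 = x_2/1, i.e. x_2 = x_1.
Budget: p_1·x_1 + p_2·x_1 = M, so (p_1 + p_2)·x_1 = M.
Demand: x_1*(p_1,p_2,M) = M/(p_1 + p_2), x_2* = M/(p_1 + p_2).
Set x_1* = 9.5 in the demand function and solve for p_1: p_1 = 6.

p_1 = 6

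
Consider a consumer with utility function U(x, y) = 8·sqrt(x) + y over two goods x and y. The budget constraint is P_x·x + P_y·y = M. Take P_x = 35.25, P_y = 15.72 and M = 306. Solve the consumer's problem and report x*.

x* = 3.182

Utility is quasi-linear in y; the FOC for x is 4/√x = P_x/P_y.
Thus x* = (4·P_y/P_x)² — independent of M — with the rest of income spent on y.
Plugging in: x* = (4·15.72/35.25)² = 3.182.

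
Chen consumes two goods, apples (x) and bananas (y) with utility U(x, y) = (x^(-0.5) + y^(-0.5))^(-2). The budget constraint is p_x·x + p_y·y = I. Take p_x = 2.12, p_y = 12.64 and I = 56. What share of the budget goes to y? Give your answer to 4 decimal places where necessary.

share on y = 0.6445

From the CES first-order condition, (y/x)^(1.5) = p_x/p_y.
Solve for the ratio: y/x = [p_x/p_y]^(2/3).
Substitute y = (y/x)·x into the budget: x* = I/(p_x + p_y·(y/x)).
Numerically y/x = 0.30413, so x* = 56/(2.12 + 12.64·0.30413) = 9.3894 and y* = 0.30413·9.3894 = 2.8556.
Expenditure on y: 12.64·2.8556 = 36.0946; share = 0.6445.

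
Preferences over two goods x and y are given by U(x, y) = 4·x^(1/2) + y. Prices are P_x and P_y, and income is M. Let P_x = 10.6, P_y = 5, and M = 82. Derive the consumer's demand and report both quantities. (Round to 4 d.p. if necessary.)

x* = 0.89, y* = 14.5132

Utility is quasi-linear in y; the FOC for x is 2/√x = P_x/P_y.
Solve: √x = 2·P_y/P_x, so x*(P_x,P_y) = (2·P_y/P_x)², and y* = (M − P_x·x*)/P_y.
Plugging in: x* = (2·5/10.6)² = 0.89, y* = 14.5132.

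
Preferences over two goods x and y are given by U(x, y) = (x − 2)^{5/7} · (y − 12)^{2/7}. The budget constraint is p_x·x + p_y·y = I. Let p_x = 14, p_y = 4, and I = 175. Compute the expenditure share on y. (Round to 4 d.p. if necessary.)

Substituting into the budget: x* = 2 + 5/7·(I − 2·p_x − 12·p_y)/p_x, and y* = 12 + 2/7·(…)/p_y.
Discretionary income = 175 − 2·14 − 12·4 = 99; x* = 2 + 5/7·99/14 = 7.051; y* = 12 + 2/7·99/4 = 19.0714.
Expenditure on y: 4·19.0714 = 76.2857; share = 0.4359.

share on y = 0.4359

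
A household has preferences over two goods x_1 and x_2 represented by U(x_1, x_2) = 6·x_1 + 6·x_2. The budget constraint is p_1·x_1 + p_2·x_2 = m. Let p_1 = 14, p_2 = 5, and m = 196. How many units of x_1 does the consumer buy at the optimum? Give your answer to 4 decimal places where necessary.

x_2 gives more utility per dollar, so spend all income on x_2: x_2* = m/p_2, x_1* = 0.
Numerically: x_1* = 0, x_2* = 39.2.

x_1* = 0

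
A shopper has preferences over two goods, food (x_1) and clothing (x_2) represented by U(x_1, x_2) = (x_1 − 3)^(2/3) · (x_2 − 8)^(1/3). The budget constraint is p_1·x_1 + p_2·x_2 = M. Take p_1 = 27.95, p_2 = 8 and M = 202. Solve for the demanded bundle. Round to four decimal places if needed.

x_1* = 4.2916, x_2* = 10.2562

Discretionary income = 202 − 3·27.95 − 8·8 = 54.15; x_1* = 3 + 2/3·54.15/27.95 = 4.2916; x_2* = 8 + 1/3·54.15/8 = 10.2562.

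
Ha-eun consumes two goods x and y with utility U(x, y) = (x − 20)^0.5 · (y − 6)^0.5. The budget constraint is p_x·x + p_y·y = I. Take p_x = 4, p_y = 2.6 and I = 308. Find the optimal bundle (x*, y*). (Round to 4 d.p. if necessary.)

Discretionary income = 308 − 20·4 − 6·2.6 = 212.4; x* = 20 + 0.5·212.4/4 = 46.55; y* = 6 + 0.5·212.4/2.6 = 46.8462.

x* = 46.55, y* = 46.8462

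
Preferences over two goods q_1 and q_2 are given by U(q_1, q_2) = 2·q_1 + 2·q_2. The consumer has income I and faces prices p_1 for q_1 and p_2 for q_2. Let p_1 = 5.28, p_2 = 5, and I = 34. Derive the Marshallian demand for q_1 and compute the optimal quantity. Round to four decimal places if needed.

q_1* = 0

q_2 gives more utility per dollar, so spend all income on q_2: q_2* = I/p_2, q_1* = 0.
Numerically: q_1* = 0, q_2* = 6.8.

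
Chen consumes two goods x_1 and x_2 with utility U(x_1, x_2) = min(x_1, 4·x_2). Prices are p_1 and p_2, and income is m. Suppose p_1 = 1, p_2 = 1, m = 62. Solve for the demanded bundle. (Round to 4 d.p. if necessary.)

With perfect complements, no substitution: consume in ratio x_1:x_2 = 4:1.
Budget: p_1·x_1 + p_2·(1/4)·x_1 = m, so (4·p_1 + p_2)·x_1 = 4·m.
Demand: x_1*(p_1,p_2,m) = 4·m/(4·p_1 + p_2), x_2* = m/(4·p_1 + p_2).
Here 4·1 + 1 = 5, giving x_1* = 49.6 and x_2* = 12.4.

x_1* = 49.6, x_2* = 12.4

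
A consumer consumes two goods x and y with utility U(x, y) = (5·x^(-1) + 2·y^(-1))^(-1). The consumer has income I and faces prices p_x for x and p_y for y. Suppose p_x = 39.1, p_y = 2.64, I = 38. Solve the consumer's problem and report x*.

x* = 0.8347

From the CES first-order condition, (5/2)·(y/x)^(2) = p_x/p_y.
Solve for the ratio: y/x = [(2/5)·p_x/p_y]^(0.5).
Substitute y = (y/x)·x into the budget: x* = I/(p_x + p_y·(y/x)).
Numerically y/x = 2.433977, so x* = 38/(39.1 + 2.64·2.433977) = 0.8347.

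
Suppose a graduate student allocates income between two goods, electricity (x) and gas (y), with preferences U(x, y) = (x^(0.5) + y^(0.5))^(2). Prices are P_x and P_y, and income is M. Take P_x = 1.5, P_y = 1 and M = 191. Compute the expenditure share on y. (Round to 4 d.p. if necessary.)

share on y = 0.6

MRS = MU_x/MU_y = (y/x)^(0.5). Set equal to P_x/P_y.
Hence y/x = (P_x/P_y)^(1/(0.5)), i.e. raised to the 2 power.
Substitute y = (y/x)·x into the budget: x* = M/(P_x + P_y·(y/x)).
Numerically y/x = 2.25, so x* = 191/(1.5 + 1·2.25) = 50.9333 and y* = 2.25·50.9333 = 114.6.
Expenditure on y: 1·114.6 = 114.6; share = 0.6.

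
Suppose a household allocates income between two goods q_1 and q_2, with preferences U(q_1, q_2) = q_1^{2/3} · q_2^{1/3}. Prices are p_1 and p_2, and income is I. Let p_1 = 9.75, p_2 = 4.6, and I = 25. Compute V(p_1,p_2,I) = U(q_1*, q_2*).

V = 1.7428

Demand: q_1*(p_1,p_2,I) = 2/3·I/p_1 and q_2* = 1/3·I/p_2.
At p_1=9.75, p_2=4.6, I=25: q_1* = 2/3·25/9.75 = 1.7094, q_2* = 1.8116.
Utility at the optimum: U(1.7094, 1.8116) = 1.7428.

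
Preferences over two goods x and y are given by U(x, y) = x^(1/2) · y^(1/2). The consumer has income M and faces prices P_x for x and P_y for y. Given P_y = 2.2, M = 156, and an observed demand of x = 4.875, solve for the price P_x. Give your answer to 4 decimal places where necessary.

Tangency: MRS = y/x = P_x/P_y.
So 0.5·P_y·y = 0.5·P_x·x; combined with the budget, a share 0.5 of income goes to x.
Demand: x*(P_x,P_y,M) = 0.5·M/P_x and y* = 0.5·M/P_y.
Set x* = 4.875 in the demand function and solve for P_x: P_x = 16.

P_x = 16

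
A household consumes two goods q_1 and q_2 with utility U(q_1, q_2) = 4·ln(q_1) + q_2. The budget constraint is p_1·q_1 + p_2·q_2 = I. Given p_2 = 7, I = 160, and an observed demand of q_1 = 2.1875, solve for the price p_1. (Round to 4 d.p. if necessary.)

MU_q_1 = 4/q_1, MU_q_2 = 1. Tangency: 4/q_1 = p_1/p_2.
So q_1*(p_1,p_2) = 4·p_2/p_1, independent of income; and q_2* = (I − 4·p_2)/p_2.
Set q_1* = 2.1875 in the demand function and solve for p_1: p_1 = 12.8.

p_1 = 12.8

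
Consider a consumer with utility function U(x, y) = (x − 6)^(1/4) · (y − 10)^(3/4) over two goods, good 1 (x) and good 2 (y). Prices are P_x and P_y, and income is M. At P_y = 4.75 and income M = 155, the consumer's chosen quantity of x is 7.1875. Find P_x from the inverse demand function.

P_x = 10

MRS = (1/3)·(y−10)/(x−6). Tangency with P_x/P_y gives y−10 = 3·(P_x/P_y)·(x−6).
After buying the subsistence bundle (6, 10), a share 0.25 of the remaining income goes to x: x* = 6 + 0.25·(M − 6P_x − 10P_y)/P_x.
Set x* = 7.1875 in the demand function and solve for P_x: P_x = 10.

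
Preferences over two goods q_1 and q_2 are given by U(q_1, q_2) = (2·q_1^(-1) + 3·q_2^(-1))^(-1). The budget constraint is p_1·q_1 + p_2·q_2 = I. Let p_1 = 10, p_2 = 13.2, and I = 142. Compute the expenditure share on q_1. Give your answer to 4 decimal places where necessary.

share on q_1 = 0.4154

MRS = MU_q_1/MU_q_2 = (2/3)·(q_2/q_1)^(2). Set equal to p_1/p_2.
Hence q_2/q_1 = ((3/2)·p_1/p_2)^(1/(2)), i.e. raised to the 0.5 power.
Substitute q_2 = (q_2/q_1)·q_1 into the budget: q_1* = I/(p_1 + p_2·(q_2/q_1)).
Numerically q_2/q_1 = 1.066004, so q_1* = 142/(10 + 13.2·1.066004) = 5.8992 and q_2* = 1.066004·5.8992 = 6.2885.
Expenditure on q_1: 10·5.8992 = 58.9915; share = 0.4154.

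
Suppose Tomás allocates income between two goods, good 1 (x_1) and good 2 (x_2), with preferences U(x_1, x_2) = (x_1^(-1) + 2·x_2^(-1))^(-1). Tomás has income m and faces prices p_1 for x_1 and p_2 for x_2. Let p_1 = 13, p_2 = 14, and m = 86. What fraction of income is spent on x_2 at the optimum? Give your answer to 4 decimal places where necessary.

MRS = MU_x_1/MU_x_2 = (1/2)·(x_2/x_1)^(2). Set equal to p_1/p_2.
Solve for the ratio: x_2/x_1 = [2·p_1/p_2]^(0.5).
Substitute x_2 = (x_2/x_1)·x_1 into the budget: x_1* = m/(p_1 + p_2·(x_2/x_1)).
Numerically x_2/x_1 = 1.36277, so x_1* = 86/(13 + 14·1.36277) = 2.6809 and x_2* = 1.36277·2.6809 = 3.6535.
Expenditure on x_2: 14·3.6535 = 51.1483; share = 0.5947.

share on x_2 = 0.5947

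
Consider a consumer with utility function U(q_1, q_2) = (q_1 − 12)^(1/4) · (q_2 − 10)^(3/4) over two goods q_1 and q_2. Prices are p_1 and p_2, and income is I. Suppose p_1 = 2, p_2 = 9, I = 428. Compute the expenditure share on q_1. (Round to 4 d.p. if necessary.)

share on q_1 = 0.2395

This is Cobb-Douglas in (q_1−12, q_2−10): tangency gives 0.25·p_2·(q_2−10) = 0.75·p_1·(q_1−12).
After buying the subsistence bundle (12, 10), a share 0.25 of the remaining income goes to q_1: q_1* = 12 + 0.25·(I − 12p_1 − 10p_2)/p_1.
Discretionary income = 428 − 12·2 − 10·9 = 314; q_1* = 12 + 0.25·314/2 = 51.25; q_2* = 10 + 0.75·314/9 = 36.1667.
Expenditure on q_1: 2·51.25 = 102.5; share = 0.2395.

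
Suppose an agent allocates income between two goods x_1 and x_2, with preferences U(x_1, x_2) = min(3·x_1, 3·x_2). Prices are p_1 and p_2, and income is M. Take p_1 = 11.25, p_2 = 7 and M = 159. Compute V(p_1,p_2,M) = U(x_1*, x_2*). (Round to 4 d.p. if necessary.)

With perfect complements, no substitution: consume in ratio x_1:x_2 = 3:3.
Budget: p_1·x_1 + p_2·x_1 = M, so (3·p_1 + 3·p_2)·x_1 = 3·M.
Demand: x_1*(p_1,p_2,M) = 3·M/(3·p_1 + 3·p_2), x_2* = 3·M/(3·p_1 + 3·p_2).
Here 3·11.25 + 3·7 = 54.75, giving x_1* = 8.7123 and x_2* = 8.7123.
Utility at the optimum: U(8.7123, 8.7123) = 26.137.

V = 26.137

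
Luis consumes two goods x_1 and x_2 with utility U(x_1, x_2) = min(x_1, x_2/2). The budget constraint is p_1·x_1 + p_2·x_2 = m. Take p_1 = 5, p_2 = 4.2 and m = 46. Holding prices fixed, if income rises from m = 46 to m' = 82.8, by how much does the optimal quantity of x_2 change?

Demand: x_1*(p_1,p_2,m) = m/(p_1 + 2·p_2), x_2* = 2·m/(p_1 + 2·p_2).
Here 5 + 2·4.2 = 13.4, giving x_2* = 6.8657.
At m' = 82.8: x_2* = 12.3582. Change: 12.3582 − 6.8657 = 5.4925.

Δx_2* = 5.4925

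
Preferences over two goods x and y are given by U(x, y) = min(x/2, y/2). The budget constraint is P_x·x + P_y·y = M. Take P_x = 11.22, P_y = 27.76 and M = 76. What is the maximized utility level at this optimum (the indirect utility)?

V = 0.9749

Here 2·11.22 + 2·27.76 = 77.96, giving x* = 1.9497 and y* = 1.9497.
Utility at the optimum: U(1.9497, 1.9497) = 0.9749.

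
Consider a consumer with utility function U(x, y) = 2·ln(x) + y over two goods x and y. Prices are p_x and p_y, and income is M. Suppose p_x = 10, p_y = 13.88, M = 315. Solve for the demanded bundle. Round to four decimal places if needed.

x* = 2.776, y* = 20.6945

MU_x = 2/x, MU_y = 1. Tangency: 2/x = p_x/p_y.
So x*(p_x,p_y) = 2·p_y/p_x, independent of income; and y* = (M − 2·p_y)/p_y.
At the given prices: x* = 2·13.88/10 = 2.776, and y* = 20.6945.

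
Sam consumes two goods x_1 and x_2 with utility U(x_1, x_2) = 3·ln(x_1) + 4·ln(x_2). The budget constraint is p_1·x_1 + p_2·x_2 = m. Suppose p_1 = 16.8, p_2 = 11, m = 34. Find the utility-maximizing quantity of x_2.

Tangency: MRS = (3/4)·x_2/x_1 = p_1/p_2.
Rearranging, p_2·x_2 = (4/3)·p_1·x_1. Substituting into the budget gives p_1·x_1·(1 + (4/3)) = m.
Demand: x_1*(p_1,p_2,m) = 3/7·m/p_1 and x_2* = 4/7·m/p_2.
At p_1=16.8, p_2=11, m=34: x_2* = 4/7·34/11 = 1.7662.

x_2* = 1.7662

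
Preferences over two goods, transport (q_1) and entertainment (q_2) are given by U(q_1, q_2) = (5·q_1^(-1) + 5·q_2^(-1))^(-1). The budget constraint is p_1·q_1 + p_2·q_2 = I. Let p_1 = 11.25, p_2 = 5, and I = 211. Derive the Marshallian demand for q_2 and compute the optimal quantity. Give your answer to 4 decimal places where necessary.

q_2* = 16.88

MU_q_1 ∝ 5·q_1^(-2), MU_q_2 ∝ 5·q_2^(-2), so MRS = (q_2/q_1)^(2) = p_1/p_2.
Solve for the ratio: q_2/q_1 = [p_1/p_2]^(0.5).
Substitute q_2 = (q_2/q_1)·q_1 into the budget: q_1* = I/(p_1 + p_2·(q_2/q_1)).
Numerically q_2/q_1 = 1.5, so q_1* = 211/(11.25 + 5·1.5) = 11.2533 and q_2* = 1.5·11.2533 = 16.88.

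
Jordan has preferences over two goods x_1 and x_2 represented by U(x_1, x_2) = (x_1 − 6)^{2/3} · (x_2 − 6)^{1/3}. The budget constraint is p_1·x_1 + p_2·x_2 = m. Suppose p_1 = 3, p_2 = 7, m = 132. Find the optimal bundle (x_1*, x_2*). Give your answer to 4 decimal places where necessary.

MRS = 2·(x_2−6)/(x_1−6). Tangency with p_1/p_2 gives x_2−6 = (1/2)·(p_1/p_2)·(x_1−6).
Substituting into the budget: x_1* = 6 + 2/3·(m − 6·p_1 − 6·p_2)/p_1, and x_2* = 6 + 1/3·(…)/p_2.
Discretionary income = 132 − 6·3 − 6·7 = 72; x_1* = 6 + 2/3·72/3 = 22; x_2* = 6 + 1/3·72/7 = 9.4286.

x_1* = 22, x_2* = 9.4286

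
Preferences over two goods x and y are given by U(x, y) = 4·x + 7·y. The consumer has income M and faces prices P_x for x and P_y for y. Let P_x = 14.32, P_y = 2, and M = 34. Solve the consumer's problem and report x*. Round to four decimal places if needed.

Linear utility — the consumer picks whichever good has higher MU/price: 4/14.32 = 0.2793 vs 7/2 = 3.5.
y gives more utility per dollar, so spend all income on y: y* = M/P_y, x* = 0.
Numerically: x* = 0, y* = 17.

x* = 0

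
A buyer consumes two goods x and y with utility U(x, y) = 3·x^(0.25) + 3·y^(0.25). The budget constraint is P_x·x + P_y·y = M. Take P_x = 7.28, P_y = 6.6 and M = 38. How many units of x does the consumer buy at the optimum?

x* = 2.5672

MU_x ∝ 3·x^(-0.75), MU_y ∝ 3·y^(-0.75), so MRS = (y/x)^(0.75) = P_x/P_y.
Hence y/x = (P_x/P_y)^(1/(0.75)), i.e. raised to the 4/3 power.
With the ratio pinned down, the budget gives x* = M/(P_x + P_y·(y/x)) and y* = (y/x)·x*.
Numerically y/x = 1.139681, so x* = 38/(7.28 + 6.6·1.139681) = 2.5672.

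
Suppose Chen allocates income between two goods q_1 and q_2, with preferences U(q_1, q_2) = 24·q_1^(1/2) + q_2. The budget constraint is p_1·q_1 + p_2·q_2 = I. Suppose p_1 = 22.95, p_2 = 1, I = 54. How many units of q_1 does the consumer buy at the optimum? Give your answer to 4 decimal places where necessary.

q_1* = 0.2734

Set MRS = p_1/p_2: 12·q_1^(−1/2) = p_1/p_2.
Solve: √q_1 = 12·p_2/p_1, so q_1*(p_1,p_2) = (12·p_2/p_1)², and q_2* = (I − p_1·q_1*)/p_2.
Plugging in: q_1* = (12·1/22.95)² = 0.2734.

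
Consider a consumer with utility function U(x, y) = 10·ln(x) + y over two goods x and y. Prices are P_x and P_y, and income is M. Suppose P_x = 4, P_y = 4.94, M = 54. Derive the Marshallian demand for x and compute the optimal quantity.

MU_x = 10/x, MU_y = 1. Tangency: 10/x = P_x/P_y.
So x*(P_x,P_y) = 10·P_y/P_x, independent of income; and y* = (M − 10·P_y)/P_y.
At the given prices: x* = 10·4.94/4 = 12.35.

x* = 12.35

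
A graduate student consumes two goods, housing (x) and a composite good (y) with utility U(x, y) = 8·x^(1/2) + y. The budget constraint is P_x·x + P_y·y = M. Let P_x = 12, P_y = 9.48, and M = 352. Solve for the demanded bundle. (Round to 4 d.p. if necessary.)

Solve: √x = 4·P_y/P_x, so x*(P_x,P_y) = (4·P_y/P_x)², and y* = (M − P_x·x*)/P_y.
Plugging in: x* = (4·9.48/12)² = 9.9856, y* = 24.4908.

x* = 9.9856, y* = 24.4908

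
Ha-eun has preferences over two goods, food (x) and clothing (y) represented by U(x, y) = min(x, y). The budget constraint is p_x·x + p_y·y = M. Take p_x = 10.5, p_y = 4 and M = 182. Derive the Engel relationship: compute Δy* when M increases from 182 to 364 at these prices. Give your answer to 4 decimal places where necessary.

Δy* = 12.5517

Leontief preferences: the optimum is at the kink where x/1 = y/1, i.e. y = x.
Budget: p_x·x + p_y·x = M, so (p_x + p_y)·x = M.
Demand: x*(p_x,p_y,M) = M/(p_x + p_y), y* = M/(p_x + p_y).
Here 10.5 + 4 = 14.5, giving y* = 12.5517.
At M' = 364: y* = 25.1034. Change: 25.1034 − 12.5517 = 12.5517.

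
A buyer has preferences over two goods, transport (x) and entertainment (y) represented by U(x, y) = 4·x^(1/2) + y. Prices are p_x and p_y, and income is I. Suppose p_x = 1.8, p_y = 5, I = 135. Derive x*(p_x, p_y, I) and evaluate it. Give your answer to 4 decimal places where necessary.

Utility is quasi-linear in y; the FOC for x is 2/√x = p_x/p_y.
Thus x* = (2·p_y/p_x)² — independent of I — with the rest of income spent on y.
Plugging in: x* = (2·5/1.8)² = 30.8642.

x* = 30.8642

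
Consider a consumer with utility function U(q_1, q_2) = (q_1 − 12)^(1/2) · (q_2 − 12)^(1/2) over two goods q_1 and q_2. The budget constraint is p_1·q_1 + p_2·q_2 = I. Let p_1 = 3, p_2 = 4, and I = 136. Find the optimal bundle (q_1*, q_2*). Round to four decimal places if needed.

q_1* = 20.6667, q_2* = 18.5

After buying the subsistence bundle (12, 12), a share 0.5 of the remaining income goes to q_1: q_1* = 12 + 0.5·(I − 12p_1 − 12p_2)/p_1.
Discretionary income = 136 − 12·3 − 12·4 = 52; q_1* = 12 + 0.5·52/3 = 20.6667; q_2* = 12 + 0.5·52/4 = 18.5.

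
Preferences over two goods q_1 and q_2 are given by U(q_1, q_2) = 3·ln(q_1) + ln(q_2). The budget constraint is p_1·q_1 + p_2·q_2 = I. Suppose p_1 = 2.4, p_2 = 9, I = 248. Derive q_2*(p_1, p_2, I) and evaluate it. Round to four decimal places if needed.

MU_q_1/MU_q_2 = (3·q_2)/(q_1); tangency sets this equal to p_1/p_2.
So 3·p_2·q_2 = p_1·q_1; combined with the budget, a share 0.75 of income goes to q_1.
Demand: q_1*(p_1,p_2,I) = 0.75·I/p_1 and q_2* = 0.25·I/p_2.
At p_1=2.4, p_2=9, I=248: q_2* = 0.25·248/9 = 6.8889.

q_2* = 6.8889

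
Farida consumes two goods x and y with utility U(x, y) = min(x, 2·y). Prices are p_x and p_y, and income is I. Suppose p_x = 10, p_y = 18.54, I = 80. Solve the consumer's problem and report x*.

Leontief preferences: the optimum is at the kink where x/2 = y/1, i.e. y = (1/2)·x.
Budget: p_x·x + p_y·(1/2)·x = I, so (2·p_x + p_y)·x = 2·I.
Demand: x*(p_x,p_y,I) = 2·I/(2·p_x + p_y), y* = I/(2·p_x + p_y).
Here 2·10 + 18.54 = 38.54, giving x* = 4.1515.

x* = 4.1515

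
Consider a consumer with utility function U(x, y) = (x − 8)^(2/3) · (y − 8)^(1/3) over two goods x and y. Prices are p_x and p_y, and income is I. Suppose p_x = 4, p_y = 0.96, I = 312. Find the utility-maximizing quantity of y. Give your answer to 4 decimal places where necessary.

This is Cobb-Douglas in (x−8, y−8): tangency gives 2/3·p_y·(y−8) = 1/3·p_x·(x−8).
After buying the subsistence bundle (8, 8), a share 2/3 of the remaining income goes to x: x* = 8 + 2/3·(I − 8p_x − 8p_y)/p_x.
Discretionary income = 312 − 8·4 − 8·0.96 = 272.32; y* = 8 + 1/3·272.32/0.96 = 102.5556.

y* = 102.5556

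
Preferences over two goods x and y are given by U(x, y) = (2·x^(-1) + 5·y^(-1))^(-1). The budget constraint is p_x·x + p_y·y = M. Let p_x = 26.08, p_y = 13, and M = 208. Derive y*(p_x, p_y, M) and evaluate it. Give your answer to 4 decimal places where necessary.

MRS = MU_x/MU_y = (2/5)·(y/x)^(2). Set equal to p_x/p_y.
Solve for the ratio: y/x = [(5/2)·p_x/p_y]^(0.5).
Substitute y = (y/x)·x into the budget: x* = M/(p_x + p_y·(y/x)).
Numerically y/x = 2.239505, so x* = 208/(26.08 + 13·2.239505) = 3.7686 and y* = 2.239505·3.7686 = 8.4397.

y* = 8.4397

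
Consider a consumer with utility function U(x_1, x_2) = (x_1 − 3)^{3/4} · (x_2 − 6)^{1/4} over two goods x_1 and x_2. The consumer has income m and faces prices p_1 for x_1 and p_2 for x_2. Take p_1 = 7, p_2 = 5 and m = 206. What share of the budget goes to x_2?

Let x_1' = x_1−3, x_2' = x_2−6. MRS = 3·x_2'/x_1' = p_1/p_2.
After buying the subsistence bundle (3, 6), a share 0.75 of the remaining income goes to x_1: x_1* = 3 + 0.75·(m − 3p_1 − 6p_2)/p_1.
Discretionary income = 206 − 3·7 − 6·5 = 155; x_1* = 3 + 0.75·155/7 = 19.6071; x_2* = 6 + 0.25·155/5 = 13.75.
Expenditure on x_2: 5·13.75 = 68.75; share = 0.3337.

share on x_2 = 0.3337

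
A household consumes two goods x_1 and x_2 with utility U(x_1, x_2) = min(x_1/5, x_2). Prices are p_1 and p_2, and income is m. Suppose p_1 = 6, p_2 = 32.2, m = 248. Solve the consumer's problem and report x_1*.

Leontief preferences: the optimum is at the kink where x_1/5 = x_2/1, i.e. x_2 = (1/5)·x_1.
Budget: p_1·x_1 + p_2·(1/5)·x_1 = m, so (5·p_1 + p_2)·x_1 = 5·m.
Demand: x_1*(p_1,p_2,m) = 5·m/(5·p_1 + p_2), x_2* = m/(5·p_1 + p_2).
Here 5·6 + 32.2 = 62.2, giving x_1* = 19.9357.

x_1* = 19.9357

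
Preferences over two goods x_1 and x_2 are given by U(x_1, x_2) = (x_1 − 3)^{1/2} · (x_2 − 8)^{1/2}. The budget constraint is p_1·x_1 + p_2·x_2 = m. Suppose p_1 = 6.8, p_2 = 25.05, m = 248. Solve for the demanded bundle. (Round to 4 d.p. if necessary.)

x_1* = 5, x_2* = 8.5429

Let x_1' = x_1−3, x_2' = x_2−8. MRS = x_2'/x_1' = p_1/p_2.
Substituting into the budget: x_1* = 3 + 0.5·(m − 3·p_1 − 8·p_2)/p_1, and x_2* = 8 + 0.5·(…)/p_2.
Discretionary income = 248 − 3·6.8 − 8·25.05 = 27.2; x_1* = 3 + 0.5·27.2/6.8 = 5; x_2* = 8 + 0.5·27.2/25.05 = 8.5429.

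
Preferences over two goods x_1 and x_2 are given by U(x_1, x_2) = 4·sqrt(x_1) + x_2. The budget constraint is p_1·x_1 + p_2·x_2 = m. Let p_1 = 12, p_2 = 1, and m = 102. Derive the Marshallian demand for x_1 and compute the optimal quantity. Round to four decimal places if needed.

Utility is quasi-linear in x_2; the FOC for x_1 is 2/√x_1 = p_1/p_2.
Thus x_1* = (2·p_2/p_1)² — independent of m — with the rest of income spent on x_2.
Plugging in: x_1* = (2·1/12)² = 0.0278.

x_1* = 0.0278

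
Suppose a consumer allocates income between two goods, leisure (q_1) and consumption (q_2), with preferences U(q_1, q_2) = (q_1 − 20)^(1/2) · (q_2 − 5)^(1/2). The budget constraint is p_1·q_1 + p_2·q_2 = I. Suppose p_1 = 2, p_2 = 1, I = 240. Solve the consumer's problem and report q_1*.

This is Cobb-Douglas in (q_1−20, q_2−5): tangency gives 0.5·p_2·(q_2−5) = 0.5·p_1·(q_1−20).
After buying the subsistence bundle (20, 5), a share 0.5 of the remaining income goes to q_1: q_1* = 20 + 0.5·(I − 20p_1 − 5p_2)/p_1.
Discretionary income = 240 − 20·2 − 5·1 = 195; q_1* = 20 + 0.5·195/2 = 68.75.

q_1* = 68.75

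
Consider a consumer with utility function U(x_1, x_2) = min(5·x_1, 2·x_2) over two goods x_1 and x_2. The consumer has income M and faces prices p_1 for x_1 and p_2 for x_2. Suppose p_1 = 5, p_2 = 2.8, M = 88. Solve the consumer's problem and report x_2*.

x_2* = 18.3333

Leontief preferences: the optimum is at the kink where x_1/2 = x_2/5, i.e. x_2 = (5/2)·x_1.
Budget: p_1·x_1 + p_2·(5/2)·x_1 = M, so (2·p_1 + 5·p_2)·x_1 = 2·M.
Demand: x_1*(p_1,p_2,M) = 2·M/(2·p_1 + 5·p_2), x_2* = 5·M/(2·p_1 + 5·p_2).
Here 2·5 + 5·2.8 = 24, giving x_2* = 18.3333.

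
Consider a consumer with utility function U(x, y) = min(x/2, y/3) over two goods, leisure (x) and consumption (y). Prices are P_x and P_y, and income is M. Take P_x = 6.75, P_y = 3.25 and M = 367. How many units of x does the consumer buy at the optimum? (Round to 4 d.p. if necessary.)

Leontief preferences: the optimum is at the kink where x/2 = y/3, i.e. y = (3/2)·x.
Budget: P_x·x + P_y·(3/2)·x = M, so (2·P_x + 3·P_y)·x = 2·M.
Demand: x*(P_x,P_y,M) = 2·M/(2·P_x + 3·P_y), y* = 3·M/(2·P_x + 3·P_y).
Here 2·6.75 + 3·3.25 = 23.25, giving x* = 31.5699.

x* = 31.5699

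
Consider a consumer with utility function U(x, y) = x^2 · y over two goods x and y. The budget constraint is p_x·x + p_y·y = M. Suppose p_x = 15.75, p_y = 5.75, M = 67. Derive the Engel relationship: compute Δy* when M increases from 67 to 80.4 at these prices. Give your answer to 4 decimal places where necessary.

The MRS is 2·y/x. Set MRS = p_x/p_y.
Rearranging, p_y·y = (1/2)·p_x·x. Substituting into the budget gives p_x·x·(1 + (1/2)) = M.
Demand: x*(p_x,p_y,M) = 2/3·M/p_x and y* = 1/3·M/p_y.
At p_x=15.75, p_y=5.75, M=67: y* = 1/3·67/5.75 = 3.8841.
At M' = 80.4: y* = 4.6609. Change: 4.6609 − 3.8841 = 0.7768.

Δy* = 0.7768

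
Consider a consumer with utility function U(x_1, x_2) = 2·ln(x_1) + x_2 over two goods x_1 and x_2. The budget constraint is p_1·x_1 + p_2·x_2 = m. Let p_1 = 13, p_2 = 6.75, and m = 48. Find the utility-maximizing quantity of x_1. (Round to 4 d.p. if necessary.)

x_1* = 1.0385

Set MRS = p_1/p_2: (2/x_1)/1 = p_1/p_2.
So x_1*(p_1,p_2) = 2·p_2/p_1, independent of income; and x_2* = (m − 2·p_2)/p_2.
At the given prices: x_1* = 2·6.75/13 = 1.0385.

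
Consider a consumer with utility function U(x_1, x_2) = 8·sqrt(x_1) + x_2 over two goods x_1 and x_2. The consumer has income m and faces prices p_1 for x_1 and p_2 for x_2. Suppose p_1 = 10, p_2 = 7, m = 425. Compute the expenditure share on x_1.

share on x_1 = 0.1845

Set MRS = p_1/p_2: 4·x_1^(−1/2) = p_1/p_2.
Solve: √x_1 = 4·p_2/p_1, so x_1*(p_1,p_2) = (4·p_2/p_1)², and x_2* = (m − p_1·x_1*)/p_2.
Plugging in: x_1* = (4·7/10)² = 7.84, x_2* = 49.5143.
Expenditure on x_1: 10·7.84 = 78.4; share = 0.1845.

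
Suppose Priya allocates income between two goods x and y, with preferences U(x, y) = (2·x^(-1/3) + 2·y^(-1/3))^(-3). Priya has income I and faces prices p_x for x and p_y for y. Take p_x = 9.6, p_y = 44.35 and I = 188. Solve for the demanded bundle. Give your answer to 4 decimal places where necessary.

MRS = MU_x/MU_y = (y/x)^(4/3). Set equal to p_x/p_y.
Hence y/x = (p_x/p_y)^(1/(4/3)), i.e. raised to the 0.75 power.
With the ratio pinned down, the budget gives x* = I/(p_x + p_y·(y/x)) and y* = (y/x)·x*.
Numerically y/x = 0.317346, so x* = 188/(9.6 + 44.35·0.317346) = 7.9411 and y* = 0.317346·7.9411 = 2.5201.

x* = 7.9411, y* = 2.5201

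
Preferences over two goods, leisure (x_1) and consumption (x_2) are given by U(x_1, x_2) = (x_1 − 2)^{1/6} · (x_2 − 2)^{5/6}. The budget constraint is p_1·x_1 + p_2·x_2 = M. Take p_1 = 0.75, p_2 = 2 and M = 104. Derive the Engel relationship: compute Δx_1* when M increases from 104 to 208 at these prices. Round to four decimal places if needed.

This is Cobb-Douglas in (x_1−2, x_2−2): tangency gives 1/6·p_2·(x_2−2) = 5/6·p_1·(x_1−2).
Substituting into the budget: x_1* = 2 + 1/6·(M − 2·p_1 − 2·p_2)/p_1, and x_2* = 2 + 5/6·(…)/p_2.
Discretionary income = 104 − 2·0.75 − 2·2 = 98.5; x_1* = 2 + 1/6·98.5/0.75 = 23.8889.
At M' = 208: x_1* = 47. Change: 47 − 23.8889 = 23.1111.

Δx_1* = 23.1111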